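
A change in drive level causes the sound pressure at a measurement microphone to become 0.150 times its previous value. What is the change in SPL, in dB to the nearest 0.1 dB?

SPL change from a pressure ratio uses the 20·log₁₀ form:
20·log₁₀(0.150) = -16.5 dB.

-16.5 dB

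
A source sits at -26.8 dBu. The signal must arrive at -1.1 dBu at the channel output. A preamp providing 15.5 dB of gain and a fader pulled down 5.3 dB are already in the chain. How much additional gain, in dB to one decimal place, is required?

15.5 dB

The required make-up gain is the shortfall in the dB sum.
G = -1.1 − (-26.8) − 15.5 + 5.3 = 15.5 dB.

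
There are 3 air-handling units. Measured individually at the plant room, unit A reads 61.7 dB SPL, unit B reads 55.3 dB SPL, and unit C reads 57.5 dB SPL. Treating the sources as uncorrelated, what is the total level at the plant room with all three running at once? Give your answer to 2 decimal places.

63.77 dB SPL

Incoherent sources sum as intensities:
L_total = 10·log₁₀(10^(61.7/10) + 10^(55.3/10) + 10^(57.5/10)) = 10·log₁₀(2380000) = 63.77 dB SPL.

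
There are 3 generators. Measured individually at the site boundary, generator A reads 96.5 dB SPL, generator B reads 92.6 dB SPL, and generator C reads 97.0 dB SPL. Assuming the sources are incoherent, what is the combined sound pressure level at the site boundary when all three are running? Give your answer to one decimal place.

100.5 dB SPL

Incoherent sources sum as intensities:
L_total = 10·log₁₀(10^(96.5/10) + 10^(92.6/10) + 10^(97.0/10)) = 10·log₁₀(11298000000) = 100.5 dB SPL.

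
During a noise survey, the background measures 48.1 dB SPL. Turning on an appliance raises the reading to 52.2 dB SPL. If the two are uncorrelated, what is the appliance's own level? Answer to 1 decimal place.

50.1 dB SPL

Remove the background by subtracting linear intensities:
L_src = 10·log₁₀(10^(52.2/10) − 10^(48.1/10)) = 10·log₁₀(101400) = 50.1 dB SPL.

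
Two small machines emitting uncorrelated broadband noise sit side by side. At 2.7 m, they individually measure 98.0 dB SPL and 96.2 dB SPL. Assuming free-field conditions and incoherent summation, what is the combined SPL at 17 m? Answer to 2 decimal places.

Combined at 2.7 m: 10·log₁₀(10^(98.0/10)+10^(96.2/10)) = 100.203 dB SPL.
Then apply −20·log₁₀(17/2.7) = -15.982 dB → 84.22 dB SPL.

84.22 dB SPL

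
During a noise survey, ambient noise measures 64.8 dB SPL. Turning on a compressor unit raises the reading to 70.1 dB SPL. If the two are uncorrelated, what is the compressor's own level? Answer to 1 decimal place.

68.6 dB SPL

Background correction is a power subtraction:
L_src = 10·log₁₀(10^(70.1/10) − 10^(64.8/10)) = 10·log₁₀(7213000) = 68.6 dB SPL.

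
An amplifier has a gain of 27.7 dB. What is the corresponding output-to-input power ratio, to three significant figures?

589

Power ratio = 10^(dB/10).
10^(27.7/10) = 10^(2.770) = 589.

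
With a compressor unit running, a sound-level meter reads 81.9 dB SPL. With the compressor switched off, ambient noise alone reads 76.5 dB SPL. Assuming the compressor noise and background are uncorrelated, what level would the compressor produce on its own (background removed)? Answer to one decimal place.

80.4 dB SPL

Subtract intensities: L_src = 10·log₁₀(10^(L_total/10) − 10^(L_bg/10)).
L_src = 10·log₁₀(10^(81.9/10) − 10^(76.5/10)) = 10·log₁₀(110200000) = 80.4 dB SPL.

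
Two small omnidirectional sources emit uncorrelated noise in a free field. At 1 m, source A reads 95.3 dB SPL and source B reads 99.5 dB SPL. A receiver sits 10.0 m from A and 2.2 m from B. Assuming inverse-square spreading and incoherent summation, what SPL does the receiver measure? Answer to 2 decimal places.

92.73 dB SPL

At the listener: L_A = 95.3 − 20·log₁₀(10.0) = 75.300 dB; L_B = 99.5 − 20·log₁₀(2.2) = 92.652 dB.
Combined: 10·log₁₀(10^(75.300/10)+10^(92.652/10)) = 92.73 dB SPL.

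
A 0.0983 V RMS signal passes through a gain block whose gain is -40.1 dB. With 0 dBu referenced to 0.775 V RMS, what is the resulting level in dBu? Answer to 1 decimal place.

Input level: 20·log₁₀(0.0983/0.775) = -17.93 dBu.
Output: -17.93 − 40.1 = -58.0 dBu.

-58.0 dBu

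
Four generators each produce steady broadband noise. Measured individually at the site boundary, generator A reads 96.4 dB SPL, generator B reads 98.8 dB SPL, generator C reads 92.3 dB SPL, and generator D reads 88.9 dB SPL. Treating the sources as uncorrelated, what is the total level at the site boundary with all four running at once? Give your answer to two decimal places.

Uncorrelated sources add in intensity (power), not in dB.
L_total = 10·log₁₀(10^(96.4/10) + 10^(98.8/10) + 10^(92.3/10) + 10^(88.9/10)) = 10·log₁₀(14425000000) = 101.59 dB SPL.

101.59 dB SPL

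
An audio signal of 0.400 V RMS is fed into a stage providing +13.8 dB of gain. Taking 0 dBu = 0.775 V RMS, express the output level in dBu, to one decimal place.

+8.1 dBu

Input level: 20·log₁₀(0.400/0.775) = -5.74 dBu.
Output: -5.74 + 13.8 = +8.1 dBu.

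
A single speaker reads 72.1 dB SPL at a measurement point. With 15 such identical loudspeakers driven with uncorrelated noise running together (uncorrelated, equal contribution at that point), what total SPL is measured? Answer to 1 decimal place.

83.9 dB SPL

15 equal incoherent sources raise the level by 10·log₁₀(15) = 11.76 dB.
L_total = 72.1 + 11.76 = 83.9 dB SPL.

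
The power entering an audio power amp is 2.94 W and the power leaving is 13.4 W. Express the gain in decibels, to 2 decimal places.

For a power ratio, dB = 10·log₁₀(P₂/P₁).
10·log₁₀(13.4/2.94) = 10·log₁₀(4.558) = 6.59 dB.

6.59 dB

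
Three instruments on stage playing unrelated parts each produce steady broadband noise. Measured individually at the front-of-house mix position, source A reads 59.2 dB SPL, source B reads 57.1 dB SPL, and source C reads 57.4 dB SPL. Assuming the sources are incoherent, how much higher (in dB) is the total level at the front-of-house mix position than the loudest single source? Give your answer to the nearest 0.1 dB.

Incoherent sources sum as intensities:
L_total = 10·log₁₀(10^(59.2/10) + 10^(57.1/10) + 10^(57.4/10)) = 62.77 dB SPL.
Excess over the loudest (59.2 dB): 62.77 − 59.2 = 3.6 dB.

3.6 dB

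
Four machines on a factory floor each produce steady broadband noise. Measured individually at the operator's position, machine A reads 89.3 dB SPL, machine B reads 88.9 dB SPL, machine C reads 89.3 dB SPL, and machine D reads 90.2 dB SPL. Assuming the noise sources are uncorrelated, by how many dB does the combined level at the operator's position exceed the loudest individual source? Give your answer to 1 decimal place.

Incoherent sources sum as intensities:
L_total = 10·log₁₀(10^(89.3/10) + 10^(88.9/10) + 10^(89.3/10) + 10^(90.2/10)) = 95.47 dB SPL.
Excess over the loudest (90.2 dB): 95.47 − 90.2 = 5.3 dB.

5.3 dB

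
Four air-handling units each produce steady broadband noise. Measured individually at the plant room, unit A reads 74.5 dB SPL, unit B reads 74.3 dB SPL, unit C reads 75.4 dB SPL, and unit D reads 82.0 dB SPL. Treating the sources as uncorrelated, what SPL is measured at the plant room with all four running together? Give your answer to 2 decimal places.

83.95 dB SPL

Uncorrelated sources add in intensity (power), not in dB.
L_total = 10·log₁₀(10^(74.5/10) + 10^(74.3/10) + 10^(75.4/10) + 10^(82.0/10)) = 10·log₁₀(248300000) = 83.95 dB SPL.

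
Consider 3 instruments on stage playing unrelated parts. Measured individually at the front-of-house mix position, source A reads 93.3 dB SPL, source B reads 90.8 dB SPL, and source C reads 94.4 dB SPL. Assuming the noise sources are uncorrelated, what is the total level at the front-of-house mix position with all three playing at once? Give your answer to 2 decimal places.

Add the sources as powers (linear), then convert back to dB:
L_total = 10·log₁₀(10^(93.3/10) + 10^(90.8/10) + 10^(94.4/10)) = 10·log₁₀(6094000000) = 97.85 dB SPL.

97.85 dB SPL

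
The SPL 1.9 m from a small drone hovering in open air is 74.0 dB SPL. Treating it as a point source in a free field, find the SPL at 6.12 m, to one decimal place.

63.8 dB SPL

For a point source in a free field, ΔL = −20·log₁₀(d₂/d₁).
ΔL = −20·log₁₀(6.12/1.9) = -10.16 dB, so L₂ = 74.0 + (-10.16) = 63.8 dB SPL.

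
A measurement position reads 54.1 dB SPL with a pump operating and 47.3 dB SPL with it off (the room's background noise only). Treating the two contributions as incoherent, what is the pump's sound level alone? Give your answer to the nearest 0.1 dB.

53.1 dB SPL

Subtract intensities: L_src = 10·log₁₀(10^(L_total/10) − 10^(L_bg/10)).
L_src = 10·log₁₀(10^(54.1/10) − 10^(47.3/10)) = 10·log₁₀(203300) = 53.1 dB SPL.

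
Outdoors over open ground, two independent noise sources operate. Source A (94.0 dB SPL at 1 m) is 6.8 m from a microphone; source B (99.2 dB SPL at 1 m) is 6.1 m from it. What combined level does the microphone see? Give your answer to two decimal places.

84.44 dB SPL

At the listener: L_A = 94.0 − 20·log₁₀(6.8) = 77.350 dB; L_B = 99.2 − 20·log₁₀(6.1) = 83.493 dB.
Combined: 10·log₁₀(10^(77.350/10)+10^(83.493/10)) = 84.44 dB SPL.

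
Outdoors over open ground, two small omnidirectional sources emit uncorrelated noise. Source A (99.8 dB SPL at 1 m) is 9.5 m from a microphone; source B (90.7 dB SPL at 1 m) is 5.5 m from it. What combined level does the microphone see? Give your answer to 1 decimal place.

81.6 dB SPL

At the listener: L_A = 99.8 − 20·log₁₀(9.5) = 80.25 dB; L_B = 90.7 − 20·log₁₀(5.5) = 75.89 dB.
Combined: 10·log₁₀(10^(80.25/10)+10^(75.89/10)) = 81.6 dB SPL.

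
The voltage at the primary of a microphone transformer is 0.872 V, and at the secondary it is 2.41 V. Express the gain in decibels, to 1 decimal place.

For a voltage ratio, dB = 20·log₁₀(V₂/V₁).
20·log₁₀(2.41/0.872) = 20·log₁₀(2.764) = 8.8 dB.

8.8 dB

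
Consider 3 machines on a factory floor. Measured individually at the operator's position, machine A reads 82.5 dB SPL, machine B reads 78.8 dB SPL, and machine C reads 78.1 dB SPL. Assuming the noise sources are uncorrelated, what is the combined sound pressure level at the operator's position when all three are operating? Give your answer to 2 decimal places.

Incoherent sources sum as intensities:
L_total = 10·log₁₀(10^(82.5/10) + 10^(78.8/10) + 10^(78.1/10)) = 10·log₁₀(318300000) = 85.03 dB SPL.

85.03 dB SPL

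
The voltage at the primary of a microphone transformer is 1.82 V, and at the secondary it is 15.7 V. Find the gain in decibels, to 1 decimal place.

18.7 dB

Voltage is an amplitude quantity, so gain = 20·log₁₀(V_out/V_in).
20·log₁₀(15.7/1.82) = 20·log₁₀(8.626) = 18.7 dB.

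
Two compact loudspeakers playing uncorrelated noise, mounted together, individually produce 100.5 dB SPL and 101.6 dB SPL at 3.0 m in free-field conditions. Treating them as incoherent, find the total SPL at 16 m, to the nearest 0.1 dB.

89.6 dB SPL

Combined at 3.0 m: 10·log₁₀(10^(100.5/10)+10^(101.6/10)) = 104.10 dB SPL.
Then apply −20·log₁₀(16/3.0) = -14.54 dB → 89.6 dB SPL.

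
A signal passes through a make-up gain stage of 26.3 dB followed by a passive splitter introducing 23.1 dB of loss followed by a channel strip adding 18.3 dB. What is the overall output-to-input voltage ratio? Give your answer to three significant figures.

Net gain = 26.3 + (−23.1) + 18.3 = 21.5 dB.
Voltage ratio = 10^(21.5/20) = 11.9.

11.9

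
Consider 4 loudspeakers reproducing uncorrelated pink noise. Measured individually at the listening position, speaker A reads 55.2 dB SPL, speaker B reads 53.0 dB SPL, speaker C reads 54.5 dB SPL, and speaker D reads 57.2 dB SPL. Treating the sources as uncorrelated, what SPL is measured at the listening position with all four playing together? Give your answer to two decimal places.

Uncorrelated sources add in intensity (power), not in dB.
L_total = 10·log₁₀(10^(55.2/10) + 10^(53.0/10) + 10^(54.5/10) + 10^(57.2/10)) = 10·log₁₀(1337000) = 61.26 dB SPL.

61.26 dB SPL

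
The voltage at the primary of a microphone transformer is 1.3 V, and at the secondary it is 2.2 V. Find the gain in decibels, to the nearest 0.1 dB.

Voltage is an amplitude quantity, so gain = 20·log₁₀(V_out/V_in).
20·log₁₀(2.2/1.3) = 20·log₁₀(1.692) = 4.6 dB.

4.6 dB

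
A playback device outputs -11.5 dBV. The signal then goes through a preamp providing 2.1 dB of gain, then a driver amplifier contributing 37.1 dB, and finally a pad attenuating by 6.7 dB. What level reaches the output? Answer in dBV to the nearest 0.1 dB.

+21.0 dBV

Cascaded gains and losses add directly in dB.
-11.5 + 2.1 + 37.1 − 6.7 = +21.0 dBV.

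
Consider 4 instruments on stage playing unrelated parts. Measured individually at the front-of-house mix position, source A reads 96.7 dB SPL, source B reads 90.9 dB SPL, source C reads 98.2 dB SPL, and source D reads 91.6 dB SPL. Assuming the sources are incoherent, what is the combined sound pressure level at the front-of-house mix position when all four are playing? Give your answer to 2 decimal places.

101.45 dB SPL

Add the sources as powers (linear), then convert back to dB:
L_total = 10·log₁₀(10^(96.7/10) + 10^(90.9/10) + 10^(98.2/10) + 10^(91.6/10)) = 10·log₁₀(13960000000) = 101.45 dB SPL.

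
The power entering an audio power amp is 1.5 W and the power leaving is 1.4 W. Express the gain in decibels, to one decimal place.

-0.3 dB

Power ratio → dB uses the 10·log₁₀ form:
10·log₁₀(1.4/1.5) = 10·log₁₀(0.9333) = -0.3 dB.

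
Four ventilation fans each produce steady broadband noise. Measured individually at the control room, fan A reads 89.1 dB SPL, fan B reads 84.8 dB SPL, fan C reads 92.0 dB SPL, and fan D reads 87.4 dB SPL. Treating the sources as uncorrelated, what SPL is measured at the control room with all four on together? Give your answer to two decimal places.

95.12 dB SPL

Add the sources as powers (linear), then convert back to dB:
L_total = 10·log₁₀(10^(89.1/10) + 10^(84.8/10) + 10^(92.0/10) + 10^(87.4/10)) = 10·log₁₀(3249000000) = 95.12 dB SPL.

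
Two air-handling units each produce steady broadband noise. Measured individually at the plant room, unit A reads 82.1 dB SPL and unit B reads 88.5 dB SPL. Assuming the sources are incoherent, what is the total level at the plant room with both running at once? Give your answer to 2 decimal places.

89.40 dB SPL

Uncorrelated sources add in intensity (power), not in dB.
L_total = 10·log₁₀(10^(82.1/10) + 10^(88.5/10)) = 10·log₁₀(870100000) = 89.40 dB SPL.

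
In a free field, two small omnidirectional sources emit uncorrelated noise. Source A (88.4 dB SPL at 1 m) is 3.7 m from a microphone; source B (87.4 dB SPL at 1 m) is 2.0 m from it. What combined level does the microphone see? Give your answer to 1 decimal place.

At the listener: L_A = 88.4 − 20·log₁₀(3.7) = 77.04 dB; L_B = 87.4 − 20·log₁₀(2.0) = 81.38 dB.
Combined: 10·log₁₀(10^(77.04/10)+10^(81.38/10)) = 82.7 dB SPL.

82.7 dB SPL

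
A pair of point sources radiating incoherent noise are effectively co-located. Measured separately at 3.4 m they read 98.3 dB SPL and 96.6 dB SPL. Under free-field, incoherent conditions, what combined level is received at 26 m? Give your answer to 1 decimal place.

Combined at 3.4 m: 10·log₁₀(10^(98.3/10)+10^(96.6/10)) = 100.54 dB SPL.
Then apply −20·log₁₀(26/3.4) = -17.67 dB → 82.9 dB SPL.

82.9 dB SPL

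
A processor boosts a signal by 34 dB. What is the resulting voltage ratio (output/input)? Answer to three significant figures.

50.1

Voltage ratio = 10^(dB/20).
10^(34/20) = 10^(1.700) = 50.1.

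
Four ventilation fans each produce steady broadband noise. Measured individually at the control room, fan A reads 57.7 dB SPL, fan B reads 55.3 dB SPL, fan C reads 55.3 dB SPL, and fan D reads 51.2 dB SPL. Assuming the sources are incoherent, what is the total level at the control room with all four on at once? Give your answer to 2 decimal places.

Add the sources as powers (linear), then convert back to dB:
L_total = 10·log₁₀(10^(57.7/10) + 10^(55.3/10) + 10^(55.3/10) + 10^(51.2/10)) = 10·log₁₀(1398000) = 61.46 dB SPL.

61.46 dB SPL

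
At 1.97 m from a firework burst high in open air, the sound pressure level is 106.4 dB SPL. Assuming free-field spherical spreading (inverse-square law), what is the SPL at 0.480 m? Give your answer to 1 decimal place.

118.7 dB SPL

For a point source in a free field, ΔL = −20·log₁₀(d₂/d₁).
ΔL = −20·log₁₀(0.480/1.97) = 12.26 dB, so L₂ = 106.4 + (12.26) = 118.7 dB SPL.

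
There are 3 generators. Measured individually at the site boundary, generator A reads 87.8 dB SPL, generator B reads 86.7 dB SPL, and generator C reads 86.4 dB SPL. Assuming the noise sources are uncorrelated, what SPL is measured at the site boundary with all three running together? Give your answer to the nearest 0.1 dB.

91.8 dB SPL

Add the sources as powers (linear), then convert back to dB:
L_total = 10·log₁₀(10^(87.8/10) + 10^(86.7/10) + 10^(86.4/10)) = 10·log₁₀(1507000000) = 91.8 dB SPL.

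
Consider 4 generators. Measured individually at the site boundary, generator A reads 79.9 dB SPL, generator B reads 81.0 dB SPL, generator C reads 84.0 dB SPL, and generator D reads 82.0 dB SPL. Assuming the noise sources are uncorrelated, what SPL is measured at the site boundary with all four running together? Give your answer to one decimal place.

88.0 dB SPL

Incoherent sources sum as intensities:
L_total = 10·log₁₀(10^(79.9/10) + 10^(81.0/10) + 10^(84.0/10) + 10^(82.0/10)) = 10·log₁₀(633300000) = 88.0 dB SPL.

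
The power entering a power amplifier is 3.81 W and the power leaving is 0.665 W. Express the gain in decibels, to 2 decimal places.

-7.58 dB

Power is a power quantity, so gain = 10·log₁₀(P_out/P_in).
10·log₁₀(0.665/3.81) = 10·log₁₀(0.1745) = -7.58 dB.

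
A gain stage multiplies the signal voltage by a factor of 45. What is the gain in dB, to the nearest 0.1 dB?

For a voltage ratio, dB = 20·log₁₀(V₂/V₁).
20·log₁₀(45) = 33.1 dB.

33.1 dB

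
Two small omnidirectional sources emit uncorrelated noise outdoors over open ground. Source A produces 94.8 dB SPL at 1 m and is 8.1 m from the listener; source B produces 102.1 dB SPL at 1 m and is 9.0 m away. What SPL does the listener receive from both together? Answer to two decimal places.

83.91 dB SPL

At the listener: L_A = 94.8 − 20·log₁₀(8.1) = 76.630 dB; L_B = 102.1 − 20·log₁₀(9.0) = 83.015 dB.
Combined: 10·log₁₀(10^(76.630/10)+10^(83.015/10)) = 83.91 dB SPL.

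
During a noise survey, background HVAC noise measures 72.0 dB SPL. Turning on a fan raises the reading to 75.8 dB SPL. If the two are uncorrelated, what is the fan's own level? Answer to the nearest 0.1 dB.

Subtract intensities: L_src = 10·log₁₀(10^(L_total/10) − 10^(L_bg/10)).
L_src = 10·log₁₀(10^(75.8/10) − 10^(72.0/10)) = 10·log₁₀(22170000) = 73.5 dB SPL.

73.5 dB SPL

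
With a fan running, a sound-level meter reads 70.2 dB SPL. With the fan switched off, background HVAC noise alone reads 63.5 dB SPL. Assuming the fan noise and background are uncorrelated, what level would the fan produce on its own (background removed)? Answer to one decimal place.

69.2 dB SPL

Remove the background by subtracting linear intensities:
L_src = 10·log₁₀(10^(70.2/10) − 10^(63.5/10)) = 10·log₁₀(8233000) = 69.2 dB SPL.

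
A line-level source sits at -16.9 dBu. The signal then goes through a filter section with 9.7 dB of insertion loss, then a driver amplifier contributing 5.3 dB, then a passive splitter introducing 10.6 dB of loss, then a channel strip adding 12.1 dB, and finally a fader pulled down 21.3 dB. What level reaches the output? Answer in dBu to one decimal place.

-41.1 dBu

Gain stages sum in dB:
-16.9 − 9.7 + 5.3 − 10.6 + 12.1 − 21.3 = -41.1 dBu.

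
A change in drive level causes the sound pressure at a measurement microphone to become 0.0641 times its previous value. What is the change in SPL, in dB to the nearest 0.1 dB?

SPL change from a pressure ratio uses the 20·log₁₀ form:
20·log₁₀(0.0641) = -23.9 dB.

-23.9 dB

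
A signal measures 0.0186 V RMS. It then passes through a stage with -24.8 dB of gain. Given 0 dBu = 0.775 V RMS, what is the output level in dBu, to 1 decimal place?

Input level: 20·log₁₀(0.0186/0.775) = -32.40 dBu.
Output: -32.40 − 24.8 = -57.2 dBu.

-57.2 dBu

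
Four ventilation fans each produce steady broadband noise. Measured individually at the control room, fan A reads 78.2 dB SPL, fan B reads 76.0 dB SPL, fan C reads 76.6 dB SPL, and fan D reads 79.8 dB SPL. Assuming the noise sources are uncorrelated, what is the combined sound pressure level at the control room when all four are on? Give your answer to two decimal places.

Incoherent sources sum as intensities:
L_total = 10·log₁₀(10^(78.2/10) + 10^(76.0/10) + 10^(76.6/10) + 10^(79.8/10)) = 10·log₁₀(247100000) = 83.93 dB SPL.

83.93 dB SPL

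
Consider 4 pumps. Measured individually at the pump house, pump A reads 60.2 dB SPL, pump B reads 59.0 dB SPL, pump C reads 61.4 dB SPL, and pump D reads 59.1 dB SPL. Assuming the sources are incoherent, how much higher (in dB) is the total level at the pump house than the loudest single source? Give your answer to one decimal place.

4.7 dB

Uncorrelated sources add in intensity (power), not in dB.
L_total = 10·log₁₀(10^(60.2/10) + 10^(59.0/10) + 10^(61.4/10) + 10^(59.1/10)) = 66.06 dB SPL.
Excess over the loudest (61.4 dB): 66.06 − 61.4 = 4.7 dB.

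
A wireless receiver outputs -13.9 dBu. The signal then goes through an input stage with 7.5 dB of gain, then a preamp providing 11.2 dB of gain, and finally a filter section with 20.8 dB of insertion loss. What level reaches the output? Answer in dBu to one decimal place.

-16.0 dBu

Cascaded gains and losses add directly in dB.
-13.9 + 7.5 + 11.2 − 20.8 = -16.0 dBu.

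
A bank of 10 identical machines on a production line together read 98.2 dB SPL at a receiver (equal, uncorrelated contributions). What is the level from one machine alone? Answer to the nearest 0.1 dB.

10 equal incoherent sources add 10·log₁₀(10) = 10.00 dB over one source.
L_one = 98.2 − 10.00 = 88.2 dB SPL.

88.2 dB SPL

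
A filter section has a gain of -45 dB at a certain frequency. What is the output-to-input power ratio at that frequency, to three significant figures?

0.0000316

Power ratio = 10^(dB/10).
10^(-45/10) = 10^(-4.500) = 0.0000316.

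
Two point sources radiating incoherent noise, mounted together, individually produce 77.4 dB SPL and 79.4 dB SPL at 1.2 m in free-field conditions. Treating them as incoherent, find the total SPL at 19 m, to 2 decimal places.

57.53 dB SPL

Combined at 1.2 m: 10·log₁₀(10^(77.4/10)+10^(79.4/10)) = 81.524 dB SPL.
Then apply −20·log₁₀(19/1.2) = -23.991 dB → 57.53 dB SPL.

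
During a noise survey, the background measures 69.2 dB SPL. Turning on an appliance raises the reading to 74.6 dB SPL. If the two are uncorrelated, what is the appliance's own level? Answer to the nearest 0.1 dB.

73.1 dB SPL

Background correction is a power subtraction:
L_src = 10·log₁₀(10^(74.6/10) − 10^(69.2/10)) = 10·log₁₀(20520000) = 73.1 dB SPL.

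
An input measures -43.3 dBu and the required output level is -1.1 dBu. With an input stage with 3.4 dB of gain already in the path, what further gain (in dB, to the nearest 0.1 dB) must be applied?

38.8 dB

The required make-up gain is the shortfall in the dB sum.
G = -1.1 − (-43.3) − 3.4 = 38.8 dB.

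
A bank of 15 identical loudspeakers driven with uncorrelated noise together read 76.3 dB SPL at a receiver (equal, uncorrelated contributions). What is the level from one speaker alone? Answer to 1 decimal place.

64.5 dB SPL

15 equal incoherent sources add 10·log₁₀(15) = 11.76 dB over one source.
L_one = 76.3 − 11.76 = 64.5 dB SPL.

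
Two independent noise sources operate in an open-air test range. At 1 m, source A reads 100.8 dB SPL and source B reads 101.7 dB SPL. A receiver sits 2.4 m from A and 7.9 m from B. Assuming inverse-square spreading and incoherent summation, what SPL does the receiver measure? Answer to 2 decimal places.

93.66 dB SPL

At the listener: L_A = 100.8 − 20·log₁₀(2.4) = 93.196 dB; L_B = 101.7 − 20·log₁₀(7.9) = 83.747 dB.
Combined: 10·log₁₀(10^(93.196/10)+10^(83.747/10)) = 93.66 dB SPL.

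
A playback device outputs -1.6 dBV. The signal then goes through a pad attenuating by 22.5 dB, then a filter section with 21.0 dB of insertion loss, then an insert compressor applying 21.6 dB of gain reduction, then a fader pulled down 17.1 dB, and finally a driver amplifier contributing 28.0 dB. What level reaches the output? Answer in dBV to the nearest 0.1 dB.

Gain stages sum in dB:
-1.6 − 22.5 − 21.0 − 21.6 − 17.1 + 28.0 = -55.8 dBV.

-55.8 dBV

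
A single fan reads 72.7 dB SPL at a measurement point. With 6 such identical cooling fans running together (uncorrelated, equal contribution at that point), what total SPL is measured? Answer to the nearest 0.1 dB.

80.5 dB SPL

6 equal incoherent sources raise the level by 10·log₁₀(6) = 7.78 dB.
L_total = 72.7 + 7.78 = 80.5 dB SPL.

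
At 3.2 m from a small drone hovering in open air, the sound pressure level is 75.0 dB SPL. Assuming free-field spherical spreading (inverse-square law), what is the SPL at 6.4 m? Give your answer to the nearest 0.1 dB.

69.0 dB SPL

Free-field point source: level drops by 20·log₁₀ of the distance ratio.
ΔL = −20·log₁₀(6.4/3.2) = -6.02 dB, so L₂ = 75.0 + (-6.02) = 69.0 dB SPL.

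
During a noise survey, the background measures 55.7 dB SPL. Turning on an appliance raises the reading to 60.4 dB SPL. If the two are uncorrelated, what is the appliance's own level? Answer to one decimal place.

58.6 dB SPL

Subtract intensities: L_src = 10·log₁₀(10^(L_total/10) − 10^(L_bg/10)).
L_src = 10·log₁₀(10^(60.4/10) − 10^(55.7/10)) = 10·log₁₀(724900) = 58.6 dB SPL.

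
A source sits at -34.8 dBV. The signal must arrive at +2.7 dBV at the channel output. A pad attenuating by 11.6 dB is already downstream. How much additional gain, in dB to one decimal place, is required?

49.1 dB

The required make-up gain is the shortfall in the dB sum.
G = +2.7 − (-34.8) + 11.6 = 49.1 dB.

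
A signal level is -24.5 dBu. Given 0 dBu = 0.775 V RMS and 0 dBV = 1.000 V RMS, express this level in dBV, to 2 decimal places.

-26.71 dBV

The offset between the scales is 20·log₁₀(0.775/1.000) = −2.214 dB.
So dBV = -24.5 − 2.214 = -26.71 dBV.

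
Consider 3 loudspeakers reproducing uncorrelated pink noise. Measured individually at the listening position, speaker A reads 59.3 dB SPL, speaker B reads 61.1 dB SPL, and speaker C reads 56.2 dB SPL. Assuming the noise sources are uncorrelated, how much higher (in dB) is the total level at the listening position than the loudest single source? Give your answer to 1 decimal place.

3.0 dB

Add the sources as powers (linear), then convert back to dB:
L_total = 10·log₁₀(10^(59.3/10) + 10^(61.1/10) + 10^(56.2/10)) = 64.08 dB SPL.
Excess over the loudest (61.1 dB): 64.08 − 61.1 = 3.0 dB.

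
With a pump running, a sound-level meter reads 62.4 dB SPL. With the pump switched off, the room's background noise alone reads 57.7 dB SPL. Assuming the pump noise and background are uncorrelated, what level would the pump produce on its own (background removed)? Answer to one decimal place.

60.6 dB SPL

Background correction is a power subtraction:
L_src = 10·log₁₀(10^(62.4/10) − 10^(57.7/10)) = 10·log₁₀(1149000) = 60.6 dB SPL.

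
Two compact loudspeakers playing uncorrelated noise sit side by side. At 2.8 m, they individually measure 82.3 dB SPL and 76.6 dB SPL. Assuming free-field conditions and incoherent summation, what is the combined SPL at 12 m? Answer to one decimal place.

70.7 dB SPL

Combined at 2.8 m: 10·log₁₀(10^(82.3/10)+10^(76.6/10)) = 83.34 dB SPL.
Then apply −20·log₁₀(12/2.8) = -12.64 dB → 70.7 dB SPL.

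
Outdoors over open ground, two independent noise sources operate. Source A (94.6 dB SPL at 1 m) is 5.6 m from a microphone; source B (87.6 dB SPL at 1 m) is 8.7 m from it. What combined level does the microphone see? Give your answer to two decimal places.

79.98 dB SPL

At the listener: L_A = 94.6 − 20·log₁₀(5.6) = 79.636 dB; L_B = 87.6 − 20·log₁₀(8.7) = 68.810 dB.
Combined: 10·log₁₀(10^(79.636/10)+10^(68.810/10)) = 79.98 dB SPL.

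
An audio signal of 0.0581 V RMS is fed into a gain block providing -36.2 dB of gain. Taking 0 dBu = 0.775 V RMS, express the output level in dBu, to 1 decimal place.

Input level: 20·log₁₀(0.0581/0.775) = -22.50 dBu.
Output: -22.50 − 36.2 = -58.7 dBu.

-58.7 dBu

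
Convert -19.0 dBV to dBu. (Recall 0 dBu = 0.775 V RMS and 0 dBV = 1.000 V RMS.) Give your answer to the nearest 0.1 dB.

-16.8 dBu

The offset between the scales is 20·log₁₀(0.775/1.000) = −2.214 dB.
So dBu = -19.0 + 2.214 = -16.8 dBu.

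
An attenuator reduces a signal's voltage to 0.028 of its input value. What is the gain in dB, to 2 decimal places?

For a voltage ratio, dB = 20·log₁₀(V₂/V₁).
20·log₁₀(0.028) = -31.06 dB.

-31.06 dB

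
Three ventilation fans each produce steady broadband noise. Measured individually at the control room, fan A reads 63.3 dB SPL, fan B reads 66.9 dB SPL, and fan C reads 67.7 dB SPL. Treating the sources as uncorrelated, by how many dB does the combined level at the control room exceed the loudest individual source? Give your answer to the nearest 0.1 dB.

3.4 dB

Incoherent sources sum as intensities:
L_total = 10·log₁₀(10^(63.3/10) + 10^(66.9/10) + 10^(67.7/10)) = 71.11 dB SPL.
Excess over the loudest (67.7 dB): 71.11 − 67.7 = 3.4 dB.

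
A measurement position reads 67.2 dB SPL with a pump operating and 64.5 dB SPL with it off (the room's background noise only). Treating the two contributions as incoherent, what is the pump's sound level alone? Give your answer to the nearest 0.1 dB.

63.9 dB SPL

Background correction is a power subtraction:
L_src = 10·log₁₀(10^(67.2/10) − 10^(64.5/10)) = 10·log₁₀(2430000) = 63.9 dB SPL.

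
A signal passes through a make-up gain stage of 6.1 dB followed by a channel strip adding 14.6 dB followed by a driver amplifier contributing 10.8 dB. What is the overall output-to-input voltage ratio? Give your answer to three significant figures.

37.6

Net gain = 6.1 + 14.6 + 10.8 = 31.5 dB.
Voltage ratio = 10^(31.5/20) = 37.6.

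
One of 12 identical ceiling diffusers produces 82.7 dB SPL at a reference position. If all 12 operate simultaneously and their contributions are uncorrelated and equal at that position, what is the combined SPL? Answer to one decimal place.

12 equal incoherent sources raise the level by 10·log₁₀(12) = 10.79 dB.
L_total = 82.7 + 10.79 = 93.5 dB SPL.

93.5 dB SPL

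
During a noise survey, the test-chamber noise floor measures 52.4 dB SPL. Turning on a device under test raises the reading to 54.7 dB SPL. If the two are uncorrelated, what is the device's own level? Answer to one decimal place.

50.8 dB SPL

Remove the background by subtracting linear intensities:
L_src = 10·log₁₀(10^(54.7/10) − 10^(52.4/10)) = 10·log₁₀(121300) = 50.8 dB SPL.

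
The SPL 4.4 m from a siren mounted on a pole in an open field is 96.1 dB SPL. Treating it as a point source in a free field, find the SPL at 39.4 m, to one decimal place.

Inverse-square spreading gives ΔL = −20·log₁₀(d₂/d₁).
ΔL = −20·log₁₀(39.4/4.4) = -19.04 dB, so L₂ = 96.1 + (-19.04) = 77.1 dB SPL.

77.1 dB SPL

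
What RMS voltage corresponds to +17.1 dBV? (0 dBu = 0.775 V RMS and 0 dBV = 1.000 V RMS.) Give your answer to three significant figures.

V = 1.000 V × 10^(+17.1/20).
= 1.000 × 7.161 = 7.16 V.

7.16 V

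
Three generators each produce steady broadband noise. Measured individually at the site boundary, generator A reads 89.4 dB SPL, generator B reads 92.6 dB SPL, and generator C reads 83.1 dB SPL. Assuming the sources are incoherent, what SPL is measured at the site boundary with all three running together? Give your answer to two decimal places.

94.62 dB SPL

Incoherent sources sum as intensities:
L_total = 10·log₁₀(10^(89.4/10) + 10^(92.6/10) + 10^(83.1/10)) = 10·log₁₀(2895000000) = 94.62 dB SPL.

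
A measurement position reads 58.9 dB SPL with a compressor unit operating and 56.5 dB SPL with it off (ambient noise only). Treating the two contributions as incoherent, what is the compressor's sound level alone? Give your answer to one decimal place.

55.2 dB SPL

Background correction is a power subtraction:
L_src = 10·log₁₀(10^(58.9/10) − 10^(56.5/10)) = 10·log₁₀(329600) = 55.2 dB SPL.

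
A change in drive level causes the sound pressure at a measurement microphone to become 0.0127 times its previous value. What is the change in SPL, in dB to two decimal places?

-37.92 dB

SPL change from a pressure ratio uses the 20·log₁₀ form:
20·log₁₀(0.0127) = -37.92 dB.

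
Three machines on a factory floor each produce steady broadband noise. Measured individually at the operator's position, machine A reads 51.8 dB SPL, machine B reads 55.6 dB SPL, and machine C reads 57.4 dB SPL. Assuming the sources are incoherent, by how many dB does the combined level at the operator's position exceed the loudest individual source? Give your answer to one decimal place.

2.9 dB

Incoherent sources sum as intensities:
L_total = 10·log₁₀(10^(51.8/10) + 10^(55.6/10) + 10^(57.4/10)) = 60.27 dB SPL.
Excess over the loudest (57.4 dB): 60.27 − 57.4 = 2.9 dB.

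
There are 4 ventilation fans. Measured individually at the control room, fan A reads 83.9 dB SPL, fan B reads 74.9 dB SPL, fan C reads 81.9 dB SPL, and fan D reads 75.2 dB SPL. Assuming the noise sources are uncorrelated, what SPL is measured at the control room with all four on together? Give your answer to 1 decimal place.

86.7 dB SPL

Add the sources as powers (linear), then convert back to dB:
L_total = 10·log₁₀(10^(83.9/10) + 10^(74.9/10) + 10^(81.9/10) + 10^(75.2/10)) = 10·log₁₀(464400000) = 86.7 dB SPL.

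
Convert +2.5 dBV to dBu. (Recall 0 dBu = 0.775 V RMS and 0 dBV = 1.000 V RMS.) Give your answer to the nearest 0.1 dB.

The offset between the scales is 20·log₁₀(0.775/1.000) = −2.214 dB.
So dBu = +2.5 + 2.214 = +4.7 dBu.

+4.7 dBu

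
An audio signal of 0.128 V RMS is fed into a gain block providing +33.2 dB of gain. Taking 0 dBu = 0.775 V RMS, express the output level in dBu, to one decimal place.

+17.6 dBu

Input level: 20·log₁₀(0.128/0.775) = -15.64 dBu.
Output: -15.64 + 33.2 = +17.6 dBu.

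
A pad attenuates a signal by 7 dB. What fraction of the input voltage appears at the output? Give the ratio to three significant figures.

Voltage ratio = 10^(dB/20).
10^(-7/20) = 10^(-0.3500) = 0.447.

0.447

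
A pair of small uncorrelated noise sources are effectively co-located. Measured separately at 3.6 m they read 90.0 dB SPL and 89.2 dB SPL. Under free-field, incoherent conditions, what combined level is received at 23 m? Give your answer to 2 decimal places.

Combined at 3.6 m: 10·log₁₀(10^(90.0/10)+10^(89.2/10)) = 92.629 dB SPL.
Then apply −20·log₁₀(23/3.6) = -16.109 dB → 76.52 dB SPL.

76.52 dB SPL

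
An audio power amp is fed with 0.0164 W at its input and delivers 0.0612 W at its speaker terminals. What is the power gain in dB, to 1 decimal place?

Power is a power quantity, so gain = 10·log₁₀(P_out/P_in).
10·log₁₀(0.0612/0.0164) = 10·log₁₀(3.732) = 5.7 dB.

5.7 dB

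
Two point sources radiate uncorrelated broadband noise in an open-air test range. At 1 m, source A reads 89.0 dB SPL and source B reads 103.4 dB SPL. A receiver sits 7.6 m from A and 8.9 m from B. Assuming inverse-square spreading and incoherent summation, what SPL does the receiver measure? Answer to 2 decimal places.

At the listener: L_A = 89.0 − 20·log₁₀(7.6) = 71.384 dB; L_B = 103.4 − 20·log₁₀(8.9) = 84.412 dB.
Combined: 10·log₁₀(10^(71.384/10)+10^(84.412/10)) = 84.62 dB SPL.

84.62 dB SPL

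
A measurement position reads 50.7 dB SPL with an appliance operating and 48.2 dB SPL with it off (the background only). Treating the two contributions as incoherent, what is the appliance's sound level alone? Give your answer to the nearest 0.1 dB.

47.1 dB SPL

Subtract intensities: L_src = 10·log₁₀(10^(L_total/10) − 10^(L_bg/10)).
L_src = 10·log₁₀(10^(50.7/10) − 10^(48.2/10)) = 10·log₁₀(51420) = 47.1 dB SPL.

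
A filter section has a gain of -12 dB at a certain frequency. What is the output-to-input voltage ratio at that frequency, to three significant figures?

Voltage ratio = 10^(dB/20).
10^(-12/20) = 10^(-0.6000) = 0.251.

0.251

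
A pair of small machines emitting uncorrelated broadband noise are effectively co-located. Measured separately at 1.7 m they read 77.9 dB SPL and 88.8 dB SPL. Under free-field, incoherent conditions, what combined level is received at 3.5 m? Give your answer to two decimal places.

Combined at 1.7 m: 10·log₁₀(10^(77.9/10)+10^(88.8/10)) = 89.139 dB SPL.
Then apply −20·log₁₀(3.5/1.7) = -6.272 dB → 82.87 dB SPL.

82.87 dB SPL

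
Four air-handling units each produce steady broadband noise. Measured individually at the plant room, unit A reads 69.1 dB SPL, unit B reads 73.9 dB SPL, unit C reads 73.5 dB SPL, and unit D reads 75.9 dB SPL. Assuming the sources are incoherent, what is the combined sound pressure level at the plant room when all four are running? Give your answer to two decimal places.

Uncorrelated sources add in intensity (power), not in dB.
L_total = 10·log₁₀(10^(69.1/10) + 10^(73.9/10) + 10^(73.5/10) + 10^(75.9/10)) = 10·log₁₀(93970000) = 79.73 dB SPL.

79.73 dB SPL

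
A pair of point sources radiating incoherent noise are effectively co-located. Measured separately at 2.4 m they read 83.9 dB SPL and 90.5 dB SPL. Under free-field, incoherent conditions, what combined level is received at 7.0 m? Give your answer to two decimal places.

82.06 dB SPL

Combined at 2.4 m: 10·log₁₀(10^(83.9/10)+10^(90.5/10)) = 91.359 dB SPL.
Then apply −20·log₁₀(7.0/2.4) = -9.298 dB → 82.06 dB SPL.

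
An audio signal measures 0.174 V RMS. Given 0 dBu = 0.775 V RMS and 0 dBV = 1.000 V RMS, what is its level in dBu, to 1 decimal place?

dBu = 20·log₁₀(V / 0.775 V).
20·log₁₀(0.174/0.775) = -13.0 dBu.

-13.0 dBu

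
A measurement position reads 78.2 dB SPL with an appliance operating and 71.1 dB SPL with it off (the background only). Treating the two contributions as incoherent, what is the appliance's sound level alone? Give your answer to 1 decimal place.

77.3 dB SPL

Background correction is a power subtraction:
L_src = 10·log₁₀(10^(78.2/10) − 10^(71.1/10)) = 10·log₁₀(53190000) = 77.3 dB SPL.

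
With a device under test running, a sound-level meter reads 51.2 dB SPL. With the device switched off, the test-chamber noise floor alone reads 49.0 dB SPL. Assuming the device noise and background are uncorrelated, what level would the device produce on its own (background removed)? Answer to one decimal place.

Background correction is a power subtraction:
L_src = 10·log₁₀(10^(51.2/10) − 10^(49.0/10)) = 10·log₁₀(52390) = 47.2 dB SPL.

47.2 dB SPL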